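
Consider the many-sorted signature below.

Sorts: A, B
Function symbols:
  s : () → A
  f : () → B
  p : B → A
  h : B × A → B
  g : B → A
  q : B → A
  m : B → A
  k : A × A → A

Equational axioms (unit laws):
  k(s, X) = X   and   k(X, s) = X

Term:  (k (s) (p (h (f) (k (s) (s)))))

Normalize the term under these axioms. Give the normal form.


1. (k (s) (p (h (f) (k (s) (s)))))  →  (p (h (f) (k (s) (s))))
2. (p (h (f) (k (s) (s))))  →  (p (h (f) (s)))

normal form = (p (h (f) (s)))


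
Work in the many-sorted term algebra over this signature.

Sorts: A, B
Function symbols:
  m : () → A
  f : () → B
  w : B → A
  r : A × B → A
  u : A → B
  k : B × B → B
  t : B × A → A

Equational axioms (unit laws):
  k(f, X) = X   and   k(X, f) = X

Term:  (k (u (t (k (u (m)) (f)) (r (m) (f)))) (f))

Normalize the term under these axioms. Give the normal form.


1. (k (u (t (k (u (m)) (f)) (r (m) (f)))) (f))  →  (u (t (k (u (m)) (f)) (r (m) (f))))
2. (u (t (k (u (m)) (f)) (r (m) (f))))  →  (u (t (u (m)) (r (m) (f))))

normal form = (u (t (u (m)) (r (m) (f))))


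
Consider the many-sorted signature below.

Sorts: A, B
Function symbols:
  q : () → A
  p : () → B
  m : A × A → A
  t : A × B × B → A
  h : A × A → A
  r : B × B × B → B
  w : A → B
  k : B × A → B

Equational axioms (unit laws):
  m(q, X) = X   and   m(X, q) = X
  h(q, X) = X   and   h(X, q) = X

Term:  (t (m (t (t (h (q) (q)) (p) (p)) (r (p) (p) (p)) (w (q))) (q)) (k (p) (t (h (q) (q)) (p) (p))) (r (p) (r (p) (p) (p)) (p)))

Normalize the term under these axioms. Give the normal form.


normal form = (t (t (t (q) (p) (p)) (r (p) (p) (p)) (w (q))) (k (p) (t (q) (p) (p))) (r (p) (r (p) (p) (p)) (p)))

1. (t (m (t (t (h (q) (q)) (p) (p)) (r (p) (p) (p)) (w (q))) (q)) (k (p) (t (h (q) (q)) (p) (p))) (r (p) (r (p) (p) (p)) (p)))  →  (t (t (t (h (q) (q)) (p) (p)) (r (p) (p) (p)) (w (q))) (k (p) (t (h (q) (q)) (p) (p))) (r (p) (r (p) (p) (p)) (p)))
2. (t (t (t (h (q) (q)) (p) (p)) (r (p) (p) (p)) (w (q))) (k (p) (t (h (q) (q)) (p) (p))) (r (p) (r (p) (p) (p)) (p)))  →  (t (t (t (q) (p) (p)) (r (p) (p) (p)) (w (q))) (k (p) (t (h (q) (q)) (p) (p))) (r (p) (r (p) (p) (p)) (p)))
3. (t (t (t (q) (p) (p)) (r (p) (p) (p)) (w (q))) (k (p) (t (h (q) (q)) (p) (p))) (r (p) (r (p) (p) (p)) (p)))  →  (t (t (t (q) (p) (p)) (r (p) (p) (p)) (w (q))) (k (p) (t (q) (p) (p))) (r (p) (r (p) (p) (p)) (p)))


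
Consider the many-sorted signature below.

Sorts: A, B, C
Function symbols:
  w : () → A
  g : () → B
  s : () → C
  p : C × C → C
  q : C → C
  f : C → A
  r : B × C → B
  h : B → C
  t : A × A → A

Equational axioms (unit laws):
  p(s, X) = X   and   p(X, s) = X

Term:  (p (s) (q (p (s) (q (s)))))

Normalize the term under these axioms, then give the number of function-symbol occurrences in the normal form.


size = 3

1. (p (s) (q (p (s) (q (s)))))  →  (q (p (s) (q (s))))
2. (q (p (s) (q (s))))  →  (q (q (s)))
normal form: (q (q (s)))


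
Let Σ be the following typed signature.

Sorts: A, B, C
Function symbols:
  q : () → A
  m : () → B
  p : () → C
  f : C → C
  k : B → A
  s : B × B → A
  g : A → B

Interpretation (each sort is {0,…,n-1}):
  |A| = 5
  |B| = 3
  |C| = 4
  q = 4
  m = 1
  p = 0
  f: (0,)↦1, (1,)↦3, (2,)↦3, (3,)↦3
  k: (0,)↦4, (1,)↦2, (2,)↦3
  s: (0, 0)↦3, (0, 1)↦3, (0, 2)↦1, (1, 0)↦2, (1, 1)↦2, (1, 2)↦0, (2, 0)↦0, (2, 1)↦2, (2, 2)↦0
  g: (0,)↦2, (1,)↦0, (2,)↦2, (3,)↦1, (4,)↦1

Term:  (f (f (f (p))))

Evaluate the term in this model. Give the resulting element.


value = 3

  p = 0
  (f (p)) = f(0,) = 1
  (f (f (p))) = f(1,) = 3
  (f (f (f (p)))) = f(3,) = 3


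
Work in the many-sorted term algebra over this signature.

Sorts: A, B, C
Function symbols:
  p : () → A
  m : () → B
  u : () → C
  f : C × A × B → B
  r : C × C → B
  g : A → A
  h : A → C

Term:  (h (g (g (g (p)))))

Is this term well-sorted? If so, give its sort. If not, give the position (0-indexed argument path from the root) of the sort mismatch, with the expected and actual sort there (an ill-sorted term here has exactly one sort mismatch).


well-sorted; sort = C

        (p) : A
      (g (p)) : A
    (g (g (p))) : A
  (g (g (g (p)))) : A
(h (g (g (g (p))))) : C


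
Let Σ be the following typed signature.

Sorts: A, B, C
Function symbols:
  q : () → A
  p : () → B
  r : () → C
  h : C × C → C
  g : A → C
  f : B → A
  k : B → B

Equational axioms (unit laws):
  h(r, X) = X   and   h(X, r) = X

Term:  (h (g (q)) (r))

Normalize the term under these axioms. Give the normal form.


normal form = (g (q))

1. (h (g (q)) (r))  →  (g (q))


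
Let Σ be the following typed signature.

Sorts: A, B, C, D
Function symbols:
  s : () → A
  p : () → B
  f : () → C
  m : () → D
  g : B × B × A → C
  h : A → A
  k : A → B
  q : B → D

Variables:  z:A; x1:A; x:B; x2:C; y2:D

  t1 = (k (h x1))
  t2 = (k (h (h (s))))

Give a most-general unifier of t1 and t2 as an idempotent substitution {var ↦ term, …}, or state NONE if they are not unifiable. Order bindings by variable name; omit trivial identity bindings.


{x1 ↦ (h (s))}


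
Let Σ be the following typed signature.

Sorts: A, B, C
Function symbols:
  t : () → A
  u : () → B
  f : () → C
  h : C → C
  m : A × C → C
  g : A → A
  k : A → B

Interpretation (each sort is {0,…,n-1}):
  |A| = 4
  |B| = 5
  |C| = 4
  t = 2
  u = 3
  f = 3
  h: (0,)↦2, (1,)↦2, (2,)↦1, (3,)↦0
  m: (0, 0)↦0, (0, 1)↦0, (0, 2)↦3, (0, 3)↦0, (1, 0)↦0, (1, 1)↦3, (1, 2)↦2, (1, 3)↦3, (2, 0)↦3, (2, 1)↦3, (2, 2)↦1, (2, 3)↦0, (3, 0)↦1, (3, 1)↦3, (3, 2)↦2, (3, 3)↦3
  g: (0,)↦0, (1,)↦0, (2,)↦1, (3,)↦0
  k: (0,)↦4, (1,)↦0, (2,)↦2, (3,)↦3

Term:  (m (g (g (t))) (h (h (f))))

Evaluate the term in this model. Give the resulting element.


  t = 2
  (g (t)) = g(2,) = 1
  (g (g (t))) = g(1,) = 0
  f = 3
  (h (f)) = h(3,) = 0
  (h (h (f))) = h(0,) = 2
  (m (g (g (t))) (h (h (f)))) = m(0, 2) = 3

value = 3


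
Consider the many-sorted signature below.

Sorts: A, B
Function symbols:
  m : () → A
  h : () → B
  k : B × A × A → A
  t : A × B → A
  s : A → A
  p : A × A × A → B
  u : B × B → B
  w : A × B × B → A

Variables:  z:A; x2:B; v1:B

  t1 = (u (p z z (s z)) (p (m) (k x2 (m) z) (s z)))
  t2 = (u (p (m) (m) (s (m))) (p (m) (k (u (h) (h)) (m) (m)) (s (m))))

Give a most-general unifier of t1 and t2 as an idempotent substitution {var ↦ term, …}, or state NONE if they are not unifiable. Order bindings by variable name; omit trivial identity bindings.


{x2 ↦ (u (h) (h)), z ↦ (m)}


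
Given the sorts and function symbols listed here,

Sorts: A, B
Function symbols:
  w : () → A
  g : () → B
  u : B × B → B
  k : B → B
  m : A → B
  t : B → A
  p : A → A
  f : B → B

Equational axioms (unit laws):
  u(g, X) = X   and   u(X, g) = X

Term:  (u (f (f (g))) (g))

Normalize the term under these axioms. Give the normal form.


1. (u (f (f (g))) (g))  →  (f (f (g)))

normal form = (f (f (g)))


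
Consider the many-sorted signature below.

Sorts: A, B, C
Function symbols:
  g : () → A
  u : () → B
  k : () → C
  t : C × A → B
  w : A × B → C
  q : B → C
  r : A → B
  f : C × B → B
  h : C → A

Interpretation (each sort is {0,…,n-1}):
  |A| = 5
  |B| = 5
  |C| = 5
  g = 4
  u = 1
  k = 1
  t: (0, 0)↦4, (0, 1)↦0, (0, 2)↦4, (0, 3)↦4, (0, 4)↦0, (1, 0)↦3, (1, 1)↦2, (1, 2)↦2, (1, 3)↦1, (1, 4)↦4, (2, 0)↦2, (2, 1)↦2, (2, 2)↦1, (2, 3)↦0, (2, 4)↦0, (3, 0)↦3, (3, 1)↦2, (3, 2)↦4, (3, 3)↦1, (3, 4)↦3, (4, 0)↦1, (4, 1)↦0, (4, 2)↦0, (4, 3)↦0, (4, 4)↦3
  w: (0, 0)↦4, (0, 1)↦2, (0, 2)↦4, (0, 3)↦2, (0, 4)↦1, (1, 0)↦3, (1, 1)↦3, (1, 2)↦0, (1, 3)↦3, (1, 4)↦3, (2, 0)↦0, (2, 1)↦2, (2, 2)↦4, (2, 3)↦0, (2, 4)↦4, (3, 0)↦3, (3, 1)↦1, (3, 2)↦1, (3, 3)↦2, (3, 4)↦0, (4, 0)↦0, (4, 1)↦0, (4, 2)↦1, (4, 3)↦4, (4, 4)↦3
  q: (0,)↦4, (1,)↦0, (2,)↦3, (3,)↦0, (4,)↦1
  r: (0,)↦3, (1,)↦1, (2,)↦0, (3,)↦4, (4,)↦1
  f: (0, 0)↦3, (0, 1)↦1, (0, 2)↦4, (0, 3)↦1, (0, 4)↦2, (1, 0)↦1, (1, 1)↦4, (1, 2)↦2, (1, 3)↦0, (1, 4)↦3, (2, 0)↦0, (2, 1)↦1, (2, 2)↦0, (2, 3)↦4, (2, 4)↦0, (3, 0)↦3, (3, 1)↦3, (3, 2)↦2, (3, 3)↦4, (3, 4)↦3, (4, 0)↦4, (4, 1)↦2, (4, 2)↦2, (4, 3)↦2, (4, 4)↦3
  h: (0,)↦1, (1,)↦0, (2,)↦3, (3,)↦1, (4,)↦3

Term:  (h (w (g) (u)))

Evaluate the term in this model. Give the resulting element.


  g = 4
  u = 1
  (w (g) (u)) = w(4, 1) = 0
  (h (w (g) (u))) = h(0,) = 1

value = 1


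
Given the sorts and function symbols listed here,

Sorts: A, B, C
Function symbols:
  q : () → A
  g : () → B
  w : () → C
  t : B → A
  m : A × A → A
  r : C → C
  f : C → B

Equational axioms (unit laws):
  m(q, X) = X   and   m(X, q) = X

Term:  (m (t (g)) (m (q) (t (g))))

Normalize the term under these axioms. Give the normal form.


normal form = (m (t (g)) (t (g)))

1. (m (t (g)) (m (q) (t (g))))  →  (m (t (g)) (t (g)))


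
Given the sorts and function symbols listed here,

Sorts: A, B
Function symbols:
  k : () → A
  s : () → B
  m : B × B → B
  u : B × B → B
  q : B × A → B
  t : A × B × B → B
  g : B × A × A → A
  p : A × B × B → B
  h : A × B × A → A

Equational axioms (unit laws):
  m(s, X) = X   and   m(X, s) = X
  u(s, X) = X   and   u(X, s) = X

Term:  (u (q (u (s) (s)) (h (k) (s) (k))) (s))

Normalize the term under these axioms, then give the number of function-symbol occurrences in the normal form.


1. (u (q (u (s) (s)) (h (k) (s) (k))) (s))  →  (q (u (s) (s)) (h (k) (s) (k)))
2. (q (u (s) (s)) (h (k) (s) (k)))  →  (q (s) (h (k) (s) (k)))
normal form: (q (s) (h (k) (s) (k)))

size = 6


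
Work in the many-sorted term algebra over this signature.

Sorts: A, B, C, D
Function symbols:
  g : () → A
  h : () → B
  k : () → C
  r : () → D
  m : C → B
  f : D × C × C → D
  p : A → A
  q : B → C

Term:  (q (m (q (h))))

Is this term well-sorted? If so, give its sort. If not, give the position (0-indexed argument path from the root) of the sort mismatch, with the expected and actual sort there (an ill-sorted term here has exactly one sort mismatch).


      (h) : B
    (q (h)) : C
  (m (q (h))) : B
(q (m (q (h)))) : C

well-sorted; sort = C


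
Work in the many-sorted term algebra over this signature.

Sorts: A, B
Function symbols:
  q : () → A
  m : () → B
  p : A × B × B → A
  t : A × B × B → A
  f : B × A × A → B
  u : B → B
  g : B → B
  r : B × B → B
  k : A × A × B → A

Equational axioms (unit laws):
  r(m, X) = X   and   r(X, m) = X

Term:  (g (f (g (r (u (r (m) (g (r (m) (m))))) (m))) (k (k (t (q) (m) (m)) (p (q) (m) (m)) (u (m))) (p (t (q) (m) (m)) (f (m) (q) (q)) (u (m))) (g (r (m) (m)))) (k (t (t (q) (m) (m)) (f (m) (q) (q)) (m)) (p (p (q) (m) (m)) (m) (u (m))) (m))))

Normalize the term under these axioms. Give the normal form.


normal form = (g (f (g (u (g (m)))) (k (k (t (q) (m) (m)) (p (q) (m) (m)) (u (m))) (p (t (q) (m) (m)) (f (m) (q) (q)) (u (m))) (g (m))) (k (t (t (q) (m) (m)) (f (m) (q) (q)) (m)) (p (p (q) (m) (m)) (m) (u (m))) (m))))

1. (g (f (g (r (u (r (m) (g (r (m) (m))))) (m))) (k (k (t (q) (m) (m)) (p (q) (m) (m)) (u (m))) (p (t (q) (m) (m)) (f (m) (q) (q)) (u (m))) (g (r (m) (m)))) (k (t (t (q) (m) (m)) (f (m) (q) (q)) (m)) (p (p (q) (m) (m)) (m) (u (m))) (m))))  →  (g (f (g (u (r (m) (g (r (m) (m)))))) (k (k (t (q) (m) (m)) (p (q) (m) (m)) (u (m))) (p (t (q) (m) (m)) (f (m) (q) (q)) (u (m))) (g (r (m) (m)))) (k (t (t (q) (m) (m)) (f (m) (q) (q)) (m)) (p (p (q) (m) (m)) (m) (u (m))) (m))))
2. (g (f (g (u (r (m) (g (r (m) (m)))))) (k (k (t (q) (m) (m)) (p (q) (m) (m)) (u (m))) (p (t (q) (m) (m)) (f (m) (q) (q)) (u (m))) (g (r (m) (m)))) (k (t (t (q) (m) (m)) (f (m) (q) (q)) (m)) (p (p (q) (m) (m)) (m) (u (m))) (m))))  →  (g (f (g (u (g (r (m) (m))))) (k (k (t (q) (m) (m)) (p (q) (m) (m)) (u (m))) (p (t (q) (m) (m)) (f (m) (q) (q)) (u (m))) (g (r (m) (m)))) (k (t (t (q) (m) (m)) (f (m) (q) (q)) (m)) (p (p (q) (m) (m)) (m) (u (m))) (m))))
3. (g (f (g (u (g (r (m) (m))))) (k (k (t (q) (m) (m)) (p (q) (m) (m)) (u (m))) (p (t (q) (m) (m)) (f (m) (q) (q)) (u (m))) (g (r (m) (m)))) (k (t (t (q) (m) (m)) (f (m) (q) (q)) (m)) (p (p (q) (m) (m)) (m) (u (m))) (m))))  →  (g (f (g (u (g (m)))) (k (k (t (q) (m) (m)) (p (q) (m) (m)) (u (m))) (p (t (q) (m) (m)) (f (m) (q) (q)) (u (m))) (g (r (m) (m)))) (k (t (t (q) (m) (m)) (f (m) (q) (q)) (m)) (p (p (q) (m) (m)) (m) (u (m))) (m))))
4. (g (f (g (u (g (m)))) (k (k (t (q) (m) (m)) (p (q) (m) (m)) (u (m))) (p (t (q) (m) (m)) (f (m) (q) (q)) (u (m))) (g (r (m) (m)))) (k (t (t (q) (m) (m)) (f (m) (q) (q)) (m)) (p (p (q) (m) (m)) (m) (u (m))) (m))))  →  (g (f (g (u (g (m)))) (k (k (t (q) (m) (m)) (p (q) (m) (m)) (u (m))) (p (t (q) (m) (m)) (f (m) (q) (q)) (u (m))) (g (m))) (k (t (t (q) (m) (m)) (f (m) (q) (q)) (m)) (p (p (q) (m) (m)) (m) (u (m))) (m))))


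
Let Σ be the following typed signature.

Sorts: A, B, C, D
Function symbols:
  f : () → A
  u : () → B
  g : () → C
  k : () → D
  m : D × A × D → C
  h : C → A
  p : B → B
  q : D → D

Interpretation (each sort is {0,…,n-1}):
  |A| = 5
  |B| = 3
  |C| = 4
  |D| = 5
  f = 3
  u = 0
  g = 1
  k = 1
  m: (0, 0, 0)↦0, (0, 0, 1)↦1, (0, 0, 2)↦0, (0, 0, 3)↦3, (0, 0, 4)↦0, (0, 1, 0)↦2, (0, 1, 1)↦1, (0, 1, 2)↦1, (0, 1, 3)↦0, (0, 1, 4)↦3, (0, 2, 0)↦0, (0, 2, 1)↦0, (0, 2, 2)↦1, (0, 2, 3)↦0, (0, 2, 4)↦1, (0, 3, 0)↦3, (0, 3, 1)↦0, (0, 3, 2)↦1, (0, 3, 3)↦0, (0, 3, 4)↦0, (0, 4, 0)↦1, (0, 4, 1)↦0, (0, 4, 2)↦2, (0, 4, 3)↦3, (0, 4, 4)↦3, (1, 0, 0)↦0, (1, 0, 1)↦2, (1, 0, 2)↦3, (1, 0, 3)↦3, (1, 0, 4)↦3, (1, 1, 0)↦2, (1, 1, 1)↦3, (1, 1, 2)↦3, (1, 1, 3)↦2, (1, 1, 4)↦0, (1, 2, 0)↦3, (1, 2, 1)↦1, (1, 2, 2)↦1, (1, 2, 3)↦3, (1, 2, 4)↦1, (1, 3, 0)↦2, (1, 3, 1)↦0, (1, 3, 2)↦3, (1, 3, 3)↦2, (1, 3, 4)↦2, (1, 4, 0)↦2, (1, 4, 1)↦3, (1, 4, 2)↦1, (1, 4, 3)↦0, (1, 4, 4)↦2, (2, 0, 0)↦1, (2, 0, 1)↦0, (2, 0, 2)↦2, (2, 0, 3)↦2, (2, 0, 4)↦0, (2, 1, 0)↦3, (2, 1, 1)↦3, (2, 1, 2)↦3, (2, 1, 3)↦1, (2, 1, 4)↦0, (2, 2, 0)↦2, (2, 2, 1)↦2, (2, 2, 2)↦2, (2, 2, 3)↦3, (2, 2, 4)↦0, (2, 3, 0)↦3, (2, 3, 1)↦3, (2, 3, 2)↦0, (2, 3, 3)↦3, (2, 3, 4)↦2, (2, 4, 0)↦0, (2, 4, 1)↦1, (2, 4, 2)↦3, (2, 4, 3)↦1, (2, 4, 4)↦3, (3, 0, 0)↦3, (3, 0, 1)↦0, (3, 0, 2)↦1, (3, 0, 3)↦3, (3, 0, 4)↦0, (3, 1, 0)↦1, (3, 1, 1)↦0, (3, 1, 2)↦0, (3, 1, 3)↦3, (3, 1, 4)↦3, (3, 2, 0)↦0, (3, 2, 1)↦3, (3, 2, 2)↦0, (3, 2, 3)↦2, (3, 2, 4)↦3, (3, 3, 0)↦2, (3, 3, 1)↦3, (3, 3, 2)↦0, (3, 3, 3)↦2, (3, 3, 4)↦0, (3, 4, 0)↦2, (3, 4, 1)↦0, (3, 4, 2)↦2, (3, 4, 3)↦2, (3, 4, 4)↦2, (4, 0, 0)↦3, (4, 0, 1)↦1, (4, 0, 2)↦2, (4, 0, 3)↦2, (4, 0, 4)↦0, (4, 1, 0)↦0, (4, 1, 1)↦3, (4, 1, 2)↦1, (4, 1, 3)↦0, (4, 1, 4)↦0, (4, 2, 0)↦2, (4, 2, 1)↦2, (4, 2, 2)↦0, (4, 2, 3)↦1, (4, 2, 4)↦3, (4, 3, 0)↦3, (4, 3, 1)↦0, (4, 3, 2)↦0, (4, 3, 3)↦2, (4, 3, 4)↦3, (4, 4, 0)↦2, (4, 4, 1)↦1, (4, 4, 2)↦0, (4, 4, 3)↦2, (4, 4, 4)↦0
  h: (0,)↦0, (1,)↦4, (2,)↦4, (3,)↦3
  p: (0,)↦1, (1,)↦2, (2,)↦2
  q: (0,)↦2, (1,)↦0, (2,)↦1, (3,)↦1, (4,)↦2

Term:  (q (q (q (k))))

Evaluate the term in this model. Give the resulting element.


value = 1

  k = 1
  (q (k)) = q(1,) = 0
  (q (q (k))) = q(0,) = 2
  (q (q (q (k)))) = q(2,) = 1


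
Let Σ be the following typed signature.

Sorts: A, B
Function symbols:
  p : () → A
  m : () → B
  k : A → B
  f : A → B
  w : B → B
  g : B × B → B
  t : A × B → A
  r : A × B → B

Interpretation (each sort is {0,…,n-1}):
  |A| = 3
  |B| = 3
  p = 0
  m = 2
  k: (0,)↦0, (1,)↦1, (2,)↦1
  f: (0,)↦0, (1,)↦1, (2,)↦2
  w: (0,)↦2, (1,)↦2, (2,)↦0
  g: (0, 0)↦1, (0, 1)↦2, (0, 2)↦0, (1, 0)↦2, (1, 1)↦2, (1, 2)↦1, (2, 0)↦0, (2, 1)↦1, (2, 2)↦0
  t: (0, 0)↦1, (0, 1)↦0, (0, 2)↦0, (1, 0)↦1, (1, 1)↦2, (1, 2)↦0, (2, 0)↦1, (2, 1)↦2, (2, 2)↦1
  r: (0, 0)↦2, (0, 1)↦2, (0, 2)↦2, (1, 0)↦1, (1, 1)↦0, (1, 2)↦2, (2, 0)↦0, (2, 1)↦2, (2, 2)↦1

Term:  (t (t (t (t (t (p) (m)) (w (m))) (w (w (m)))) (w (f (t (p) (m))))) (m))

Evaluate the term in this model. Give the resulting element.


value = 0

  p = 0
  m = 2
  (t (p) (m)) = t(0, 2) = 0
  m = 2
  (w (m)) = w(2,) = 0
  (t (t (p) (m)) (w (m))) = t(0, 0) = 1
  m = 2
  (w (m)) = w(2,) = 0
  (w (w (m))) = w(0,) = 2
  (t (t (t (p) (m)) (w (m))) (w (w (m)))) = t(1, 2) = 0
  p = 0
  m = 2
  (t (p) (m)) = t(0, 2) = 0
  (f (t (p) (m))) = f(0,) = 0
  (w (f (t (p) (m)))) = w(0,) = 2
  (t (t (t (t (p) (m)) (w (m))) (w (w (m)))) (w (f (t (p) (m))))) = t(0, 2) = 0
  m = 2
  (t (t (t (t (t (p) (m)) (w (m))) (w (w (m)))) (w (f (t (p) (m))))) (m)) = t(0, 2) = 0


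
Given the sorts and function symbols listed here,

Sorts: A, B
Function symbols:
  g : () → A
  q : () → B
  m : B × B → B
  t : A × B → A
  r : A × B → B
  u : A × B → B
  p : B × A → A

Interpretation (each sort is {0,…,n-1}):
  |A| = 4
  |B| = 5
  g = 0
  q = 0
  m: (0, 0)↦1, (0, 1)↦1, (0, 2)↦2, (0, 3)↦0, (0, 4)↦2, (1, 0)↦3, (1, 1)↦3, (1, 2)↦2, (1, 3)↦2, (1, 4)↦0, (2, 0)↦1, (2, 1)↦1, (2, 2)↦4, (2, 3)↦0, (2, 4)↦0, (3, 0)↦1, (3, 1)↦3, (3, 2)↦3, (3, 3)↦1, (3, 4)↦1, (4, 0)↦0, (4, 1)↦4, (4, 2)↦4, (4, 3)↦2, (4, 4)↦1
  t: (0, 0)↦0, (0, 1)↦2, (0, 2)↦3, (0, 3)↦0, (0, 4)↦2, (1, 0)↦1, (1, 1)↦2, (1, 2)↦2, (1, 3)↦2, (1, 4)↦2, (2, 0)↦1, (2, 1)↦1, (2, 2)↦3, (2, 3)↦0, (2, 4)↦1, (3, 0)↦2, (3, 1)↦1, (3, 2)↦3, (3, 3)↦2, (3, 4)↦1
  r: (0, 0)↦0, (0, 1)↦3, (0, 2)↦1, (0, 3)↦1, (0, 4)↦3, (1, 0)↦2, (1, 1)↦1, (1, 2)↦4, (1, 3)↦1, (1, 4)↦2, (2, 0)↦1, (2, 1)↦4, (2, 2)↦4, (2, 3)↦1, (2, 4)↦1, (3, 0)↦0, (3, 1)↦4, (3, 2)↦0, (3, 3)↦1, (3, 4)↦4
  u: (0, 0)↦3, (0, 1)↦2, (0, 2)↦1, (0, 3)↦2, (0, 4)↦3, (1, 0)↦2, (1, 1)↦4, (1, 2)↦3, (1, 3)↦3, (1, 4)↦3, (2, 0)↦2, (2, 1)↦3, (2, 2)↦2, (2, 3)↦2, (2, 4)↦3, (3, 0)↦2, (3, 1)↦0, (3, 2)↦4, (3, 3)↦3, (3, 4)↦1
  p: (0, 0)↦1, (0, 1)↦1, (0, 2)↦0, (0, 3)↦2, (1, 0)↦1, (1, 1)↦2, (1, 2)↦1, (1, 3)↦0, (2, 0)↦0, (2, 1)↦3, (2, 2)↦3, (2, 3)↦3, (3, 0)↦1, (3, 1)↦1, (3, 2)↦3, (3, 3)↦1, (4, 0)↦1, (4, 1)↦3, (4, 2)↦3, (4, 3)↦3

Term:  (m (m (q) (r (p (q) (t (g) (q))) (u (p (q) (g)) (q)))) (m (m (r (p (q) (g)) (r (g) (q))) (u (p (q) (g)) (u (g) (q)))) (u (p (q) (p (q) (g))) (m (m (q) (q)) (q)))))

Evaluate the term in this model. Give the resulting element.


  q = 0
  q = 0
  g = 0
  q = 0
  (t (g) (q)) = t(0, 0) = 0
  (p (q) (t (g) (q))) = p(0, 0) = 1
  q = 0
  g = 0
  (p (q) (g)) = p(0, 0) = 1
  q = 0
  (u (p (q) (g)) (q)) = u(1, 0) = 2
  (r (p (q) (t (g) (q))) (u (p (q) (g)) (q))) = r(1, 2) = 4
  (m (q) (r (p (q) (t (g) (q))) (u (p (q) (g)) (q)))) = m(0, 4) = 2
  q = 0
  g = 0
  (p (q) (g)) = p(0, 0) = 1
  g = 0
  q = 0
  (r (g) (q)) = r(0, 0) = 0
  (r (p (q) (g)) (r (g) (q))) = r(1, 0) = 2
  q = 0
  g = 0
  (p (q) (g)) = p(0, 0) = 1
  g = 0
  q = 0
  (u (g) (q)) = u(0, 0) = 3
  (u (p (q) (g)) (u (g) (q))) = u(1, 3) = 3
  (m (r (p (q) (g)) (r (g) (q))) (u (p (q) (g)) (u (g) (q)))) = m(2, 3) = 0
  q = 0
  q = 0
  g = 0
  (p (q) (g)) = p(0, 0) = 1
  (p (q) (p (q) (g))) = p(0, 1) = 1
  q = 0
  q = 0
  (m (q) (q)) = m(0, 0) = 1
  q = 0
  (m (m (q) (q)) (q)) = m(1, 0) = 3
  (u (p (q) (p (q) (g))) (m (m (q) (q)) (q))) = u(1, 3) = 3
  (m (m (r (p (q) (g)) (r (g) (q))) (u (p (q) (g)) (u (g) (q)))) (u (p (q) (p (q) (g))) (m (m (q) (q)) (q)))) = m(0, 3) = 0
  (m (m (q) (r (p (q) (t (g) (q))) (u (p (q) (g)) (q)))) (m (m (r (p (q) (g)) (r (g) (q))) (u (p (q) (g)) (u (g) (q)))) (u (p (q) (p (q) (g))) (m (m (q) (q)) (q))))) = m(2, 0) = 1

value = 1


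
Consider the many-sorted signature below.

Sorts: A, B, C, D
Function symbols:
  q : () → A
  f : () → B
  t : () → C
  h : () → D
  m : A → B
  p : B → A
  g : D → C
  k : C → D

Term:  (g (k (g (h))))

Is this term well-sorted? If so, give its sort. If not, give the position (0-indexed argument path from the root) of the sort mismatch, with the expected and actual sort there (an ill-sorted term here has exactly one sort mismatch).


well-sorted; sort = C

      (h) : D
    (g (h)) : C
  (k (g (h))) : D
(g (k (g (h)))) : C


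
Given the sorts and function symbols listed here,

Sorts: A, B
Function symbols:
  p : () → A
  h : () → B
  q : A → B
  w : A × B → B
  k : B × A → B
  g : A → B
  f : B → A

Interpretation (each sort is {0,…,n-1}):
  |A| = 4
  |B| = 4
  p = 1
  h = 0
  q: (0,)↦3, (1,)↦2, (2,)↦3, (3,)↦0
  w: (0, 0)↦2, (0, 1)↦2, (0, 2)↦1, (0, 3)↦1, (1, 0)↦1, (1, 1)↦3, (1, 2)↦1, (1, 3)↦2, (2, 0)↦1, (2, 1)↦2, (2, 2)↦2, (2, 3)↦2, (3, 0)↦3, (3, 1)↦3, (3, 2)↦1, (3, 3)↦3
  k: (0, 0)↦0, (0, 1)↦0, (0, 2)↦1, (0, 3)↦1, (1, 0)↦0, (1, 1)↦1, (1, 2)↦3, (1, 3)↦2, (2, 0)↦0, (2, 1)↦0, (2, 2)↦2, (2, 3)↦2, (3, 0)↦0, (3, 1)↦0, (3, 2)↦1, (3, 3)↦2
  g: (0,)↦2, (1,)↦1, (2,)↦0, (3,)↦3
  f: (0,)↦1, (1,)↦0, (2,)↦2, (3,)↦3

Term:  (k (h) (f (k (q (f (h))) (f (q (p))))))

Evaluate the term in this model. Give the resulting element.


value = 1

  h = 0
  h = 0
  (f (h)) = f(0,) = 1
  (q (f (h))) = q(1,) = 2
  p = 1
  (q (p)) = q(1,) = 2
  (f (q (p))) = f(2,) = 2
  (k (q (f (h))) (f (q (p)))) = k(2, 2) = 2
  (f (k (q (f (h))) (f (q (p))))) = f(2,) = 2
  (k (h) (f (k (q (f (h))) (f (q (p)))))) = k(0, 2) = 1


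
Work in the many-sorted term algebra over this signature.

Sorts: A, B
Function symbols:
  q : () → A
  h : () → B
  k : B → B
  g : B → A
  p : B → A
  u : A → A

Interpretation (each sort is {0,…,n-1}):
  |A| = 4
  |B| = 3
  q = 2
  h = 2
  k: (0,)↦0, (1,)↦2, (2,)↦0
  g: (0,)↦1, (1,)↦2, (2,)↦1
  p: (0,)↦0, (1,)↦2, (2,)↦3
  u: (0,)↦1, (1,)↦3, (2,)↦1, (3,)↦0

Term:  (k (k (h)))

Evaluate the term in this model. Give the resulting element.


value = 0

  h = 2
  (k (h)) = k(2,) = 0
  (k (k (h))) = k(0,) = 0


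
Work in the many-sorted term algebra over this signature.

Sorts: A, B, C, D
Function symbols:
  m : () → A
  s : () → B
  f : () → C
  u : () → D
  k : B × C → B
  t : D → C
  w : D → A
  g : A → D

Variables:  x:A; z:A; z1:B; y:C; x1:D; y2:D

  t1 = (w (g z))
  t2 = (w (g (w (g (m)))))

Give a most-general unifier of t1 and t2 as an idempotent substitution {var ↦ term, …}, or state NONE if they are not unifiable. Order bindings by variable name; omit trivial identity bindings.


{z ↦ (w (g (m)))}


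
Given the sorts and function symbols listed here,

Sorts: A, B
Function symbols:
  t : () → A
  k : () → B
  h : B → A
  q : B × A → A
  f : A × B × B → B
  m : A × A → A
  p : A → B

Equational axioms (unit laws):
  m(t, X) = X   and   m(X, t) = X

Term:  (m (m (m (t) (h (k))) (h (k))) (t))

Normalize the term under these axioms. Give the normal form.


normal form = (m (h (k)) (h (k)))

1. (m (m (m (t) (h (k))) (h (k))) (t))  →  (m (m (t) (h (k))) (h (k)))
2. (m (m (t) (h (k))) (h (k)))  →  (m (h (k)) (h (k)))


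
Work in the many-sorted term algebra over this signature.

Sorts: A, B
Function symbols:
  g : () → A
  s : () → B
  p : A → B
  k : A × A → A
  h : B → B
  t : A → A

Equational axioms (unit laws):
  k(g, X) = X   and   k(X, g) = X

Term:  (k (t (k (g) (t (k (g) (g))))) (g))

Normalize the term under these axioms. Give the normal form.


1. (k (t (k (g) (t (k (g) (g))))) (g))  →  (t (k (g) (t (k (g) (g)))))
2. (t (k (g) (t (k (g) (g)))))  →  (t (t (k (g) (g))))
3. (t (t (k (g) (g))))  →  (t (t (g)))

normal form = (t (t (g)))


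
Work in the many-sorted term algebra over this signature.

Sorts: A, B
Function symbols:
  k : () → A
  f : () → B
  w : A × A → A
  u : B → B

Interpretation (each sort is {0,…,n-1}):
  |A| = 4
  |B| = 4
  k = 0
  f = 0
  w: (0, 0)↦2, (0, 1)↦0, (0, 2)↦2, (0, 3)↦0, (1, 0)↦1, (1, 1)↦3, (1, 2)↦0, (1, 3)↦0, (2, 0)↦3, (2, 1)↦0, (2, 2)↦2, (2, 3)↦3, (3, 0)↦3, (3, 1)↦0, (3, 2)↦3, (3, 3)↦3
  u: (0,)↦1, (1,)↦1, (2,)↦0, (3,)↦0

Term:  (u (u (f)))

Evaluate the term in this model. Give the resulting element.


  f = 0
  (u (f)) = u(0,) = 1
  (u (u (f))) = u(1,) = 1

value = 1


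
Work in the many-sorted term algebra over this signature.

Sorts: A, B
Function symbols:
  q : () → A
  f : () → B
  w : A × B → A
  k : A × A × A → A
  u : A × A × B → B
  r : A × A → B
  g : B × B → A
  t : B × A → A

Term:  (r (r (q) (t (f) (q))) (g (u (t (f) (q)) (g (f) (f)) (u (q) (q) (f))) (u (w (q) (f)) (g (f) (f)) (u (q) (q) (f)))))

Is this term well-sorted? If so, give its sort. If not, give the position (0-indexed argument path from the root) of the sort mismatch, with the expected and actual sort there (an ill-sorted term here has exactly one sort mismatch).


ill-sorted at position [0]: expected A, got B

    (q) : A
      (f) : B
      (q) : A
    (t (f) (q)) : A
  (r (q) (t (f) (q))) : B
        (f) : B
        (q) : A
      (t (f) (q)) : A
        (f) : B
        (f) : B
      (g (f) (f)) : A
        (q) : A
        (q) : A
        (f) : B
      (u (q) (q) (f)) : B
    (u (t (f) (q)) (g (f) (f)) (u (q) (q) (f))) : B
        (q) : A
        (f) : B
      (w (q) (f)) : A
        (f) : B
        (f) : B
      (g (f) (f)) : A
        (q) : A
        (q) : A
        (f) : B
      (u (q) (q) (f)) : B
    (u (w (q) (f)) (g (f) (f)) (u (q) (q) (f))) : B
  (g (u (t (f) (q)) (g (f) (f)) (u (q) (q) (f))) (u (w (q) (f)) (g (f) (f)) (u (q) (q) (f)))) : A
(r (r (q) (t (f) (q))) (g (u (t (f) (q)) (g (f) (f)) (u (q) (q) (f))) (u (w (q) (f)) (g (f) (f)) (u (q) (q) (f))))) : ✗ arg 0 at [0] has sort B, expected A


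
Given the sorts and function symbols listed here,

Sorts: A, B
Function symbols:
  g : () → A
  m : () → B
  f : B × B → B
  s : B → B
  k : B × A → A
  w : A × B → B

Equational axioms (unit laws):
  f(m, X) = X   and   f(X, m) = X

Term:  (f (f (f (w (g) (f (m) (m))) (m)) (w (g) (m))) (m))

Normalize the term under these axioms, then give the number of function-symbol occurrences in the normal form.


size = 7

1. (f (f (f (w (g) (f (m) (m))) (m)) (w (g) (m))) (m))  →  (f (f (w (g) (f (m) (m))) (m)) (w (g) (m)))
2. (f (f (w (g) (f (m) (m))) (m)) (w (g) (m)))  →  (f (w (g) (f (m) (m))) (w (g) (m)))
3. (f (w (g) (f (m) (m))) (w (g) (m)))  →  (f (w (g) (m)) (w (g) (m)))
normal form: (f (w (g) (m)) (w (g) (m)))


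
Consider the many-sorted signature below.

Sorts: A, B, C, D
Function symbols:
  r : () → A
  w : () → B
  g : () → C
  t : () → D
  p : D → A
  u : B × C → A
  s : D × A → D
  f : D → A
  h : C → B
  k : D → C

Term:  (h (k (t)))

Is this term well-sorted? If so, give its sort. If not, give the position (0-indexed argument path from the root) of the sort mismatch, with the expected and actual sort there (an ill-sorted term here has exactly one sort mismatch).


well-sorted; sort = B

    (t) : D
  (k (t)) : C
(h (k (t))) : B


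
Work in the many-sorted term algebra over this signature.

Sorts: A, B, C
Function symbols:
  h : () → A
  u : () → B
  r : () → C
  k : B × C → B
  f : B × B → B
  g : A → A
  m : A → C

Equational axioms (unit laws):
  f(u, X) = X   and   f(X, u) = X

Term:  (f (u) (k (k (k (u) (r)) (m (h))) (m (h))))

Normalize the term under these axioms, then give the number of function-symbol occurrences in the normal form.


1. (f (u) (k (k (k (u) (r)) (m (h))) (m (h))))  →  (k (k (k (u) (r)) (m (h))) (m (h)))
normal form: (k (k (k (u) (r)) (m (h))) (m (h)))

size = 9


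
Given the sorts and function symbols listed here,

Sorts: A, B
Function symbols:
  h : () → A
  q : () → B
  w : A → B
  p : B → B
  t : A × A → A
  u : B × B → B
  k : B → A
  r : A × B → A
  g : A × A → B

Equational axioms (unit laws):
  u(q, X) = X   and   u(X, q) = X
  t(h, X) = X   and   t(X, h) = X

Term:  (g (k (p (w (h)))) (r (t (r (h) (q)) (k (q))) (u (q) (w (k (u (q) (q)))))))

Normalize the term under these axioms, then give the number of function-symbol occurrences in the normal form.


1. (g (k (p (w (h)))) (r (t (r (h) (q)) (k (q))) (u (q) (w (k (u (q) (q)))))))  →  (g (k (p (w (h)))) (r (t (r (h) (q)) (k (q))) (w (k (u (q) (q))))))
2. (g (k (p (w (h)))) (r (t (r (h) (q)) (k (q))) (w (k (u (q) (q))))))  →  (g (k (p (w (h)))) (r (t (r (h) (q)) (k (q))) (w (k (q)))))
normal form: (g (k (p (w (h)))) (r (t (r (h) (q)) (k (q))) (w (k (q)))))

size = 15


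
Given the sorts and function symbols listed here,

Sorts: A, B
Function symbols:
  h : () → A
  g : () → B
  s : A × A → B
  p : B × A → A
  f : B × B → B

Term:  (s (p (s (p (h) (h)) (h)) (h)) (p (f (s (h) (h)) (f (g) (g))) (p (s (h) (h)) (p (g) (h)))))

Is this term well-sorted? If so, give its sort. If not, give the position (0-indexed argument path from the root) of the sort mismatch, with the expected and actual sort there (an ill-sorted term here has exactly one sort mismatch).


        (h) : A
        (h) : A
      (p (h) (h)) : ✗ arg 0 at [0, 0, 0, 0] has sort A, expected B
      (h) : A
    (h) : A
        (h) : A
        (h) : A
      (s (h) (h)) : B
        (g) : B
        (g) : B
      (f (g) (g)) : B
    (f (s (h) (h)) (f (g) (g))) : B
        (h) : A
        (h) : A
      (s (h) (h)) : B
        (g) : B
        (h) : A
      (p (g) (h)) : A
    (p (s (h) (h)) (p (g) (h))) : A
  (p (f (s (h) (h)) (f (g) (g))) (p (s (h) (h)) (p (g) (h)))) : A

ill-sorted at position [0, 0, 0, 0]: expected B, got A


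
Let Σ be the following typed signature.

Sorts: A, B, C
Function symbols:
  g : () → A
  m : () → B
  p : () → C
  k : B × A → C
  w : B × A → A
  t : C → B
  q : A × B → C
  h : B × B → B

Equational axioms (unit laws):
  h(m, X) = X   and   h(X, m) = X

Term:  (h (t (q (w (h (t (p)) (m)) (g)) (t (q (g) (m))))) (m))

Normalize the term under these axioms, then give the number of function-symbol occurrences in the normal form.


1. (h (t (q (w (h (t (p)) (m)) (g)) (t (q (g) (m))))) (m))  →  (t (q (w (h (t (p)) (m)) (g)) (t (q (g) (m)))))
2. (t (q (w (h (t (p)) (m)) (g)) (t (q (g) (m)))))  →  (t (q (w (t (p)) (g)) (t (q (g) (m)))))
normal form: (t (q (w (t (p)) (g)) (t (q (g) (m)))))

size = 10


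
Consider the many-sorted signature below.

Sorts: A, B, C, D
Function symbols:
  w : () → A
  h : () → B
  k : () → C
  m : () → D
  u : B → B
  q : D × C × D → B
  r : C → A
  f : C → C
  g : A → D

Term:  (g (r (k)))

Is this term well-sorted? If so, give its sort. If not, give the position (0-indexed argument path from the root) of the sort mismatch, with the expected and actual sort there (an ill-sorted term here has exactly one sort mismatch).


well-sorted; sort = D

    (k) : C
  (r (k)) : A
(g (r (k))) : D


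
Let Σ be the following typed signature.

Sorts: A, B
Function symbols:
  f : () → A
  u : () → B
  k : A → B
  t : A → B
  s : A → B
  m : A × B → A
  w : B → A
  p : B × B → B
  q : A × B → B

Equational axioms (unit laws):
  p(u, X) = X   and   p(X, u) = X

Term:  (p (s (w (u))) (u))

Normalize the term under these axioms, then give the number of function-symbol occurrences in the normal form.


size = 3

1. (p (s (w (u))) (u))  →  (s (w (u)))
normal form: (s (w (u)))


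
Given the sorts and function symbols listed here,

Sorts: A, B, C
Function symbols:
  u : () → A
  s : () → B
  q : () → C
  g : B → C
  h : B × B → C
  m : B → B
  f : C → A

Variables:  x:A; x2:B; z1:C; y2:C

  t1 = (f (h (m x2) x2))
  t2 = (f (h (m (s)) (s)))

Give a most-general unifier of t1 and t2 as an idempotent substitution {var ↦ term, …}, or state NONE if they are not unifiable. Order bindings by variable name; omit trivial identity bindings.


{x2 ↦ (s)}


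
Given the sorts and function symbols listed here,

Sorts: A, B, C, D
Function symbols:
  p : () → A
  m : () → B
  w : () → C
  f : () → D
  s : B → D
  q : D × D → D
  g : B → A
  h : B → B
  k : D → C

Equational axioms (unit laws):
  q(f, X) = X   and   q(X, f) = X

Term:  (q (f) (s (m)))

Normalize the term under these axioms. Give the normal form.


normal form = (s (m))

1. (q (f) (s (m)))  →  (s (m))


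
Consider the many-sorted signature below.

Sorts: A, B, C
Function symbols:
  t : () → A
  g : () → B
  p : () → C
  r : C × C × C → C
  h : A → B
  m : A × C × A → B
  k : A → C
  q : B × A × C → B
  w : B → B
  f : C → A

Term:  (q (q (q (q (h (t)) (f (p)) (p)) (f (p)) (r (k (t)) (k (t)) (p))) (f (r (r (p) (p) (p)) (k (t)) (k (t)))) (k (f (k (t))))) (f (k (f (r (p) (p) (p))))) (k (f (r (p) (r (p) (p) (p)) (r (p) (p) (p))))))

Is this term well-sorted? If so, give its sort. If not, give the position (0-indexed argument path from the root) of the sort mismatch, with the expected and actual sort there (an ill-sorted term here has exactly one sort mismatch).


          (t) : A
        (h (t)) : B
          (p) : C
        (f (p)) : A
        (p) : C
      (q (h (t)) (f (p)) (p)) : B
        (p) : C
      (f (p)) : A
          (t) : A
        (k (t)) : C
          (t) : A
        (k (t)) : C
        (p) : C
      (r (k (t)) (k (t)) (p)) : C
    (q (q (h (t)) (f (p)) (p)) (f (p)) (r (k (t)) (k (t)) (p))) : B
          (p) : C
          (p) : C
          (p) : C
        (r (p) (p) (p)) : C
          (t) : A
        (k (t)) : C
          (t) : A
        (k (t)) : C
      (r (r (p) (p) (p)) (k (t)) (k (t))) : C
    (f (r (r (p) (p) (p)) (k (t)) (k (t)))) : A
          (t) : A
        (k (t)) : C
      (f (k (t))) : A
    (k (f (k (t)))) : C
  (q (q (q (h (t)) (f (p)) (p)) (f (p)) (r (k (t)) (k (t)) (p))) (f (r (r (p) (p) (p)) (k (t)) (k (t)))) (k (f (k (t))))) : B
          (p) : C
          (p) : C
          (p) : C
        (r (p) (p) (p)) : C
      (f (r (p) (p) (p))) : A
    (k (f (r (p) (p) (p)))) : C
  (f (k (f (r (p) (p) (p))))) : A
        (p) : C
          (p) : C
          (p) : C
          (p) : C
        (r (p) (p) (p)) : C
          (p) : C
          (p) : C
          (p) : C
        (r (p) (p) (p)) : C
      (r (p) (r (p) (p) (p)) (r (p) (p) (p))) : C
    (f (r (p) (r (p) (p) (p)) (r (p) (p) (p)))) : A
  (k (f (r (p) (r (p) (p) (p)) (r (p) (p) (p))))) : C
(q (q (q (q (h (t)) (f (p)) (p)) (f (p)) (r (k (t)) (k (t)) (p))) (f (r (r (p) (p) (p)) (k (t)) (k (t)))) (k (f (k (t))))) (f (k (f (r (p) (p) (p))))) (k (f (r (p) (r (p) (p) (p)) (r (p) (p) (p)))))) : B

well-sorted; sort = B


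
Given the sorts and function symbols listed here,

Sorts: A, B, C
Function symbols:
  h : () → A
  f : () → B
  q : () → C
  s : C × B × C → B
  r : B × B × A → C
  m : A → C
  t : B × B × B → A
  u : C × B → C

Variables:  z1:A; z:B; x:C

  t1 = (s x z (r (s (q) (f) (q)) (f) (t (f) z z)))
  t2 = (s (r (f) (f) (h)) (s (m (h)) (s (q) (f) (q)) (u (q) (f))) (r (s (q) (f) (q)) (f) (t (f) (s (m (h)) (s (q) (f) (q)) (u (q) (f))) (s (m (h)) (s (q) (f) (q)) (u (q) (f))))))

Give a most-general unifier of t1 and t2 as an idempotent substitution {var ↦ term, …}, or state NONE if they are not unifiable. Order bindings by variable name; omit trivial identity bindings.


{x ↦ (r (f) (f) (h)), z ↦ (s (m (h)) (s (q) (f) (q)) (u (q) (f)))}


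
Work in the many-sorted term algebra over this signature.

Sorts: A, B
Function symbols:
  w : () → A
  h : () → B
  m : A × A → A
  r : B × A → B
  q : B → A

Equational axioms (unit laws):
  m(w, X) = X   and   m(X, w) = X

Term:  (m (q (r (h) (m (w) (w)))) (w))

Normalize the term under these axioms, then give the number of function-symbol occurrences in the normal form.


1. (m (q (r (h) (m (w) (w)))) (w))  →  (q (r (h) (m (w) (w))))
2. (q (r (h) (m (w) (w))))  →  (q (r (h) (w)))
normal form: (q (r (h) (w)))

size = 4


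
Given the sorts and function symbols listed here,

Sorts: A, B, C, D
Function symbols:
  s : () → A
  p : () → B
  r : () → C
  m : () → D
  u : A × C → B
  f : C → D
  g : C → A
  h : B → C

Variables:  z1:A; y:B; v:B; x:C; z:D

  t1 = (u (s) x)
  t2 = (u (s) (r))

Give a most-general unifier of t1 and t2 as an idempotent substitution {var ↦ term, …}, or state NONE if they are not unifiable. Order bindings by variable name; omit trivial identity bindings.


{x ↦ (r)}


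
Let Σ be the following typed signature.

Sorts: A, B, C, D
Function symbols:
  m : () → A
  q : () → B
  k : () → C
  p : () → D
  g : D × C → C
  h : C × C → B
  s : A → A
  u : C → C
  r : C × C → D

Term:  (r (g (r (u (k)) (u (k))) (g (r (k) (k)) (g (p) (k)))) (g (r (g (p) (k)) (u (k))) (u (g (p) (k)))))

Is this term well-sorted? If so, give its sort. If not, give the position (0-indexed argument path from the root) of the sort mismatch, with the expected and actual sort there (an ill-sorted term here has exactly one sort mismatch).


well-sorted; sort = D

        (k) : C
      (u (k)) : C
        (k) : C
      (u (k)) : C
    (r (u (k)) (u (k))) : D
        (k) : C
        (k) : C
      (r (k) (k)) : D
        (p) : D
        (k) : C
      (g (p) (k)) : C
    (g (r (k) (k)) (g (p) (k))) : C
  (g (r (u (k)) (u (k))) (g (r (k) (k)) (g (p) (k)))) : C
        (p) : D
        (k) : C
      (g (p) (k)) : C
        (k) : C
      (u (k)) : C
    (r (g (p) (k)) (u (k))) : D
        (p) : D
        (k) : C
      (g (p) (k)) : C
    (u (g (p) (k))) : C
  (g (r (g (p) (k)) (u (k))) (u (g (p) (k)))) : C
(r (g (r (u (k)) (u (k))) (g (r (k) (k)) (g (p) (k)))) (g (r (g (p) (k)) (u (k))) (u (g (p) (k))))) : D


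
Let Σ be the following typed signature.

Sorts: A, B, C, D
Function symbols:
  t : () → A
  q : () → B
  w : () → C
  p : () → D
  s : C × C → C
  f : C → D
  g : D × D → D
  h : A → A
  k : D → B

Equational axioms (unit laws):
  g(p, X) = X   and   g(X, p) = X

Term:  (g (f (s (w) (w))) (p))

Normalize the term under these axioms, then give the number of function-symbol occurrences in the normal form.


size = 4

1. (g (f (s (w) (w))) (p))  →  (f (s (w) (w)))
normal form: (f (s (w) (w)))


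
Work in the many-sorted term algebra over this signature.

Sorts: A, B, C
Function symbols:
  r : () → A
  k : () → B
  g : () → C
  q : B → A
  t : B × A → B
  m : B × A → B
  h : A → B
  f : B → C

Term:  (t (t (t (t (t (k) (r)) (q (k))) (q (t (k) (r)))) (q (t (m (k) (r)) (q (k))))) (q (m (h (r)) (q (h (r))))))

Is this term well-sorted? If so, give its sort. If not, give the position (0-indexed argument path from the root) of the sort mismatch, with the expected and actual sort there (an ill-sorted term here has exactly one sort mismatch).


well-sorted; sort = B

          (k) : B
          (r) : A
        (t (k) (r)) : B
          (k) : B
        (q (k)) : A
      (t (t (k) (r)) (q (k))) : B
          (k) : B
          (r) : A
        (t (k) (r)) : B
      (q (t (k) (r))) : A
    (t (t (t (k) (r)) (q (k))) (q (t (k) (r)))) : B
          (k) : B
          (r) : A
        (m (k) (r)) : B
          (k) : B
        (q (k)) : A
      (t (m (k) (r)) (q (k))) : B
    (q (t (m (k) (r)) (q (k)))) : A
  (t (t (t (t (k) (r)) (q (k))) (q (t (k) (r)))) (q (t (m (k) (r)) (q (k))))) : B
        (r) : A
      (h (r)) : B
          (r) : A
        (h (r)) : B
      (q (h (r))) : A
    (m (h (r)) (q (h (r)))) : B
  (q (m (h (r)) (q (h (r))))) : A
(t (t (t (t (t (k) (r)) (q (k))) (q (t (k) (r)))) (q (t (m (k) (r)) (q (k))))) (q (m (h (r)) (q (h (r)))))) : B


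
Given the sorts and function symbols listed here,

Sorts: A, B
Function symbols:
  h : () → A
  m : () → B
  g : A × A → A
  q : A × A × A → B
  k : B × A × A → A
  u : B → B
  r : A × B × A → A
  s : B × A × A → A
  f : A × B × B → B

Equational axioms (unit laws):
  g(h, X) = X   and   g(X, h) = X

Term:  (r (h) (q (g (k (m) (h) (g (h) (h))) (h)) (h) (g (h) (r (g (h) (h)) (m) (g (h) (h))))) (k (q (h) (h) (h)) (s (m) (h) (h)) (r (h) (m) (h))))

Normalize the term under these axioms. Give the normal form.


normal form = (r (h) (q (k (m) (h) (h)) (h) (r (h) (m) (h))) (k (q (h) (h) (h)) (s (m) (h) (h)) (r (h) (m) (h))))

1. (r (h) (q (g (k (m) (h) (g (h) (h))) (h)) (h) (g (h) (r (g (h) (h)) (m) (g (h) (h))))) (k (q (h) (h) (h)) (s (m) (h) (h)) (r (h) (m) (h))))  →  (r (h) (q (k (m) (h) (g (h) (h))) (h) (g (h) (r (g (h) (h)) (m) (g (h) (h))))) (k (q (h) (h) (h)) (s (m) (h) (h)) (r (h) (m) (h))))
2. (r (h) (q (k (m) (h) (g (h) (h))) (h) (g (h) (r (g (h) (h)) (m) (g (h) (h))))) (k (q (h) (h) (h)) (s (m) (h) (h)) (r (h) (m) (h))))  →  (r (h) (q (k (m) (h) (h)) (h) (g (h) (r (g (h) (h)) (m) (g (h) (h))))) (k (q (h) (h) (h)) (s (m) (h) (h)) (r (h) (m) (h))))
3. (r (h) (q (k (m) (h) (h)) (h) (g (h) (r (g (h) (h)) (m) (g (h) (h))))) (k (q (h) (h) (h)) (s (m) (h) (h)) (r (h) (m) (h))))  →  (r (h) (q (k (m) (h) (h)) (h) (r (g (h) (h)) (m) (g (h) (h)))) (k (q (h) (h) (h)) (s (m) (h) (h)) (r (h) (m) (h))))
4. (r (h) (q (k (m) (h) (h)) (h) (r (g (h) (h)) (m) (g (h) (h)))) (k (q (h) (h) (h)) (s (m) (h) (h)) (r (h) (m) (h))))  →  (r (h) (q (k (m) (h) (h)) (h) (r (h) (m) (g (h) (h)))) (k (q (h) (h) (h)) (s (m) (h) (h)) (r (h) (m) (h))))
5. (r (h) (q (k (m) (h) (h)) (h) (r (h) (m) (g (h) (h)))) (k (q (h) (h) (h)) (s (m) (h) (h)) (r (h) (m) (h))))  →  (r (h) (q (k (m) (h) (h)) (h) (r (h) (m) (h))) (k (q (h) (h) (h)) (s (m) (h) (h)) (r (h) (m) (h))))
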